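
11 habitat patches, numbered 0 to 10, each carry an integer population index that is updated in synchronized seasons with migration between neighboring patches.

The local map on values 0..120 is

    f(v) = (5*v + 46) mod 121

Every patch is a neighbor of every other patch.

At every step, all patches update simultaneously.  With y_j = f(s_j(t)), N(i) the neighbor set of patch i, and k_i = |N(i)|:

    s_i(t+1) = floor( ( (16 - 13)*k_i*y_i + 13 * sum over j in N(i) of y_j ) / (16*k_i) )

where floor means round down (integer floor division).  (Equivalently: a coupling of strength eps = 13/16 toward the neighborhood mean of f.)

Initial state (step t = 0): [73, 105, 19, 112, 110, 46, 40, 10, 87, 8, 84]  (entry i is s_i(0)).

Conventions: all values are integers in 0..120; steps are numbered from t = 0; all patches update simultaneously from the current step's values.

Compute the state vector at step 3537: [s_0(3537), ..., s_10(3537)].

Answer: [115, 115, 115, 115, 115, 115, 115, 115, 115, 115, 115]
Key observation: The state at step 14, [5, 5, 5, 5, 5, 5, 5, 5, 5, 5, 5], reappears at step 19: the system is in a cycle of period 5 from step 14 on.  Therefore the state at step 3537 equals the state at step 14 + ((3537 - 14) mod 5) = 17, which is [115, 115, 115, 115, 115, 115, 115, 115, 115, 115, 115].

Derivation:
t=0: [73, 105, 19, 112, 110, 46, 40, 10, 87, 8, 84]
t=1: [62, 66, 59, 57, 69, 61, 58, 67, 70, 66, 68]
t=2: [63, 52, 61, 60, 54, 63, 61, 53, 54, 52, 53]
t=3: [91, 85, 90, 90, 87, 91, 90, 86, 87, 85, 86]
t=4: [62, 72, 62, 62, 73, 62, 62, 72, 73, 72, 72]
t=5: [80, 72, 80, 80, 73, 80, 80, 72, 73, 72, 72]
t=6: [64, 60, 64, 64, 60, 64, 64, 60, 60, 60, 60]
t=7: [52, 62, 52, 52, 62, 52, 52, 62, 62, 62, 62]
t=8: [88, 93, 88, 88, 93, 88, 88, 93, 93, 93, 93]
t=9: [14, 16, 14, 14, 16, 14, 14, 16, 16, 16, 16]
t=10: [61, 50, 61, 61, 50, 61, 61, 50, 50, 50, 50]
t=11: [82, 76, 82, 82, 76, 82, 82, 76, 76, 76, 76]
t=12: [78, 75, 78, 78, 75, 78, 78, 75, 75, 75, 75]
t=13: [65, 64, 65, 65, 64, 65, 65, 64, 64, 64, 64]
t=14: [5, 5, 5, 5, 5, 5, 5, 5, 5, 5, 5]
t=15: [71, 71, 71, 71, 71, 71, 71, 71, 71, 71, 71]
t=16: [38, 38, 38, 38, 38, 38, 38, 38, 38, 38, 38]
t=17: [115, 115, 115, 115, 115, 115, 115, 115, 115, 115, 115]
t=18: [16, 16, 16, 16, 16, 16, 16, 16, 16, 16, 16]
t=19: [5, 5, 5, 5, 5, 5, 5, 5, 5, 5, 5]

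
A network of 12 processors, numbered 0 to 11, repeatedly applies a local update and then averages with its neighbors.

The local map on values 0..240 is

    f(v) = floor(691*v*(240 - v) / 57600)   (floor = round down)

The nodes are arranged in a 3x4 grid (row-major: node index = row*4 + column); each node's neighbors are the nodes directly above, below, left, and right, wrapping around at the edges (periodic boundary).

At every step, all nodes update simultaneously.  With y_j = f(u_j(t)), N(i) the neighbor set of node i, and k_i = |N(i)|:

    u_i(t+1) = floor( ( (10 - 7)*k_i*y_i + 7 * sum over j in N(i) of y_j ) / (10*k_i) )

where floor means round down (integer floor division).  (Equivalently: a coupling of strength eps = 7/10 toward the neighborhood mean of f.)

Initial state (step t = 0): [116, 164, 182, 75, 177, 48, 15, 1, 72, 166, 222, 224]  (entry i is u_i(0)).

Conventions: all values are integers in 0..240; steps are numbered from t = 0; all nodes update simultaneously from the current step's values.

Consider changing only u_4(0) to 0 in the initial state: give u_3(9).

Simulating step by step:
t=0: [116, 164, 182, 75, 0, 48, 15, 1, 72, 166, 222, 224]
t=1: [128, 141, 105, 104, 75, 91, 61, 40, 106, 123, 76, 72]
t=2: [165, 168, 158, 152, 149, 156, 139, 132, 162, 165, 152, 145]
t=3: [152, 149, 157, 159, 158, 156, 162, 165, 154, 151, 159, 161]
t=4: [158, 159, 155, 154, 155, 157, 152, 151, 157, 158, 154, 153]
t=5: [156, 155, 157, 158, 157, 156, 158, 159, 156, 155, 158, 158]
t=6: [156, 157, 155, 155, 156, 156, 155, 154, 156, 157, 155, 155]
t=7: [157, 156, 157, 157, 157, 156, 157, 157, 157, 156, 157, 157]
t=8: [156, 156, 156, 156, 156, 156, 156, 156, 156, 156, 156, 156]
t=9: [157, 157, 157, 157, 157, 157, 157, 157, 157, 157, 157, 157]

Answer: u_3(9) = 157
Key observation: This trace re-runs the system from the modified initial state.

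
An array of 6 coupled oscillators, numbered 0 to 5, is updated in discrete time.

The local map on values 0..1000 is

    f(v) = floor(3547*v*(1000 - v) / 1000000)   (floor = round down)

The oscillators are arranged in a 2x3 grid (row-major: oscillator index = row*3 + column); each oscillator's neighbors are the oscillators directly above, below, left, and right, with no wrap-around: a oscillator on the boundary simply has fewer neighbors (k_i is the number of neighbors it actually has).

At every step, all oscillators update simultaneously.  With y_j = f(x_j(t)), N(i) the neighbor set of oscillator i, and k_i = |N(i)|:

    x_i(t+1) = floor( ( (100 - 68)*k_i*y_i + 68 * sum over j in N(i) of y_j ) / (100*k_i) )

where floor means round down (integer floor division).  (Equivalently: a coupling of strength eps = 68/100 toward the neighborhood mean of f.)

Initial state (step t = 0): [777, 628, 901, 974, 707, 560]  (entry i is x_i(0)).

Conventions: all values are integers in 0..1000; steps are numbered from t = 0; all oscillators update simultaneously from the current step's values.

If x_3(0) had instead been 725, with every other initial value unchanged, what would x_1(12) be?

Simulating step by step:
t=0: [777, 628, 901, 725, 707, 560]
t=1: [718, 642, 679, 684, 780, 636]
t=2: [767, 736, 803, 695, 739, 732]
t=3: [692, 646, 650, 688, 702, 645]
t=4: [776, 781, 809, 752, 777, 786]
t=5: [627, 596, 584, 629, 618, 585]
t=6: [836, 846, 858, 831, 844, 852]
t=7: [481, 461, 447, 483, 468, 448]
t=8: [883, 881, 878, 884, 881, 878]
t=9: [366, 371, 376, 366, 371, 376]
t=10: [824, 827, 830, 824, 827, 830]
t=11: [511, 507, 502, 511, 507, 502]
t=12: [886, 886, 886, 886, 886, 886]

Answer: x_1(12) = 886
Key observation: This trace re-runs the system from the modified initial state.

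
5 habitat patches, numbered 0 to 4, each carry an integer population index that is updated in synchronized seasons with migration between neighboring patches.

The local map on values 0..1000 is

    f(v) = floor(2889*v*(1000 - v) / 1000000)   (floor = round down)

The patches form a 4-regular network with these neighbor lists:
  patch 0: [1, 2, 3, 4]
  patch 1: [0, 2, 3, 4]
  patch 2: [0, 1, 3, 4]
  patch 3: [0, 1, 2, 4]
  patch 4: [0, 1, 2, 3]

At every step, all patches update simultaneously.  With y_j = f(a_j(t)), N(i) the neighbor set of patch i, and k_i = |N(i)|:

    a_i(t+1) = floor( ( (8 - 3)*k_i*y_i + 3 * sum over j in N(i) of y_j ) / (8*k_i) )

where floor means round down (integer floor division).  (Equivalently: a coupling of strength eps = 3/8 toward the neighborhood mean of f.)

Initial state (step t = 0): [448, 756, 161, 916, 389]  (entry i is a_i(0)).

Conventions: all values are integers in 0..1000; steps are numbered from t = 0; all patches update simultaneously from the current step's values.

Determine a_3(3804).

Answer: a_3(3804) = 656
Key observation: The state at step 23, [651, 651, 651, 651, 651], reappears at step 25: the system is in a cycle of period 2 from step 23 on.  Therefore the state at step 3804 equals the state at step 23 + ((3804 - 23) mod 2) = 24, which is [656, 656, 656, 656, 656].

Derivation:
t=0: [448, 756, 161, 916, 389]
t=1: [617, 521, 445, 356, 602]
t=2: [687, 707, 704, 676, 692]
t=3: [617, 605, 607, 623, 614]
t=4: [683, 687, 686, 681, 684]
t=5: [624, 622, 622, 625, 623]
t=6: [677, 678, 678, 677, 678]
t=7: [630, 630, 630, 630, 630]
t=8: [673, 673, 673, 673, 673]
t=9: [635, 635, 635, 635, 635]
t=10: [669, 669, 669, 669, 669]
t=11: [639, 639, 639, 639, 639]
t=12: [666, 666, 666, 666, 666]
t=13: [642, 642, 642, 642, 642]
t=14: [663, 663, 663, 663, 663]
t=15: [645, 645, 645, 645, 645]
t=16: [661, 661, 661, 661, 661]
t=17: [647, 647, 647, 647, 647]
t=18: [659, 659, 659, 659, 659]
t=19: [649, 649, 649, 649, 649]
t=20: [658, 658, 658, 658, 658]
t=21: [650, 650, 650, 650, 650]
t=22: [657, 657, 657, 657, 657]
t=23: [651, 651, 651, 651, 651]
t=24: [656, 656, 656, 656, 656]
t=25: [651, 651, 651, 651, 651]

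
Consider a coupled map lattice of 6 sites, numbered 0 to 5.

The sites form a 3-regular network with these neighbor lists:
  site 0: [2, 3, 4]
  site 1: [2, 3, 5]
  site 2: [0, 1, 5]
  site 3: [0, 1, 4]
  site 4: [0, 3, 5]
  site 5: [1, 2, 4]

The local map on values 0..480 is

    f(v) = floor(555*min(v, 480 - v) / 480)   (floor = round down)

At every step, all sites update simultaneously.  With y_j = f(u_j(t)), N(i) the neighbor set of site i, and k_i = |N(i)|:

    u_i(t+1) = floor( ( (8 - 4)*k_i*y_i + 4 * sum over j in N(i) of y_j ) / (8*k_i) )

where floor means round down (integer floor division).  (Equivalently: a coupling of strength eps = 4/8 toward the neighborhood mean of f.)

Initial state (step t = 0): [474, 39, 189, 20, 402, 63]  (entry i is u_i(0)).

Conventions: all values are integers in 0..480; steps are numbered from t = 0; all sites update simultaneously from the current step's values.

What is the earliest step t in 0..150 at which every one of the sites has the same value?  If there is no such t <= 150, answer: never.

Answer: 15
Key observation: Synchronization is absorbing here: once all sites are equal they stay equal, and step 15 is the first all-equal step.

Derivation:
t=0: [474, 39, 189, 20, 402, 63]  (not all equal)
t=1: [58, 74, 129, 35, 61, 94]  (not all equal)
t=2: [76, 92, 117, 57, 70, 104]  (not all equal)
t=3: [90, 106, 119, 78, 85, 113]  (not all equal)
t=4: [106, 120, 127, 99, 103, 124]  (not all equal)
t=5: [124, 136, 140, 120, 122, 138]  (not all equal)
t=6: [144, 154, 157, 142, 143, 156]  (not all equal)
t=7: [168, 176, 177, 166, 167, 177]  (not all equal)
t=8: [195, 201, 202, 193, 194, 202]  (not all equal)
t=9: [225, 230, 231, 225, 225, 231]  (not all equal)
t=10: [261, 264, 265, 260, 261, 265]  (not all equal)
t=11: [252, 249, 249, 252, 252, 249]  (not all equal)
t=12: [263, 266, 266, 263, 263, 266]  (not all equal)
t=13: [249, 247, 247, 249, 249, 247]  (not all equal)
t=14: [267, 268, 268, 267, 267, 268]  (not all equal)
t=15: [245, 245, 245, 245, 245, 245]  (all equal)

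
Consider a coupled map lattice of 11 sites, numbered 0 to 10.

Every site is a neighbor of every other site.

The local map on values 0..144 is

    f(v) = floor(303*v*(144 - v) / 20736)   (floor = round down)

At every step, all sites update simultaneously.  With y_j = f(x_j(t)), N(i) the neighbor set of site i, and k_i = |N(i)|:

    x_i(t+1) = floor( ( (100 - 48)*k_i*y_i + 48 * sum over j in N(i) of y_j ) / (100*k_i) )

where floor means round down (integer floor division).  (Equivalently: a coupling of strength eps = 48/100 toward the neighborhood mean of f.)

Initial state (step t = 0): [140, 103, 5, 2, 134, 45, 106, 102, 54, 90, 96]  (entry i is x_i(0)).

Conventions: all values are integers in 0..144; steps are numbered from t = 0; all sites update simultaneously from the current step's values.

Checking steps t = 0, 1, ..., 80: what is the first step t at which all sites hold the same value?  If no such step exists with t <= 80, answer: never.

Simulating step by step:
t=0: [140, 103, 5, 2, 134, 45, 106, 102, 54, 90, 96]  (not all equal)
t=1: [27, 52, 28, 25, 32, 54, 51, 53, 57, 57, 55]  (not all equal)
t=2: [54, 65, 54, 53, 57, 66, 65, 65, 66, 66, 66]  (not all equal)
t=3: [72, 74, 72, 71, 72, 74, 74, 74, 74, 74, 74]  (not all equal)
t=4: [75, 75, 75, 75, 75, 75, 75, 75, 75, 75, 75]  (all equal)

Answer: 4
Key observation: Synchronization is absorbing here: once all sites are equal they stay equal, and step 4 is the first all-equal step.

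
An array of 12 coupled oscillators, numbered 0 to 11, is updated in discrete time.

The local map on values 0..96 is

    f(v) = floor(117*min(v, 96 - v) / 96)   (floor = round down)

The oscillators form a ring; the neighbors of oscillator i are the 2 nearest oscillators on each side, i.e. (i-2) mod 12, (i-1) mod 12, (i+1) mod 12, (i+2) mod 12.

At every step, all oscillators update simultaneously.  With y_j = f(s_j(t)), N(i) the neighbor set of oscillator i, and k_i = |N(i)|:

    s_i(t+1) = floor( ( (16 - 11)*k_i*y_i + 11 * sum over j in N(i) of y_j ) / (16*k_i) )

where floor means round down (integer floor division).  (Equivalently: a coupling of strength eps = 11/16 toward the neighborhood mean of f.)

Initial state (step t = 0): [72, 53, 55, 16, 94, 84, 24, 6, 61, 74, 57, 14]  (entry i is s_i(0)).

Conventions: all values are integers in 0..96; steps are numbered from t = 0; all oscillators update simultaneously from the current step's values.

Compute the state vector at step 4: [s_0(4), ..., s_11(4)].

Simulating step by step:
t=0: [72, 53, 55, 16, 94, 84, 24, 6, 61, 74, 57, 14]
t=1: [37, 35, 32, 26, 19, 14, 20, 21, 31, 27, 34, 31]
t=2: [41, 39, 36, 30, 26, 23, 25, 26, 32, 34, 38, 39]
t=3: [46, 44, 41, 36, 33, 30, 31, 33, 37, 40, 44, 46]
t=4: [53, 51, 48, 44, 40, 38, 39, 41, 44, 48, 51, 53]

Answer: [53, 51, 48, 44, 40, 38, 39, 41, 44, 48, 51, 53]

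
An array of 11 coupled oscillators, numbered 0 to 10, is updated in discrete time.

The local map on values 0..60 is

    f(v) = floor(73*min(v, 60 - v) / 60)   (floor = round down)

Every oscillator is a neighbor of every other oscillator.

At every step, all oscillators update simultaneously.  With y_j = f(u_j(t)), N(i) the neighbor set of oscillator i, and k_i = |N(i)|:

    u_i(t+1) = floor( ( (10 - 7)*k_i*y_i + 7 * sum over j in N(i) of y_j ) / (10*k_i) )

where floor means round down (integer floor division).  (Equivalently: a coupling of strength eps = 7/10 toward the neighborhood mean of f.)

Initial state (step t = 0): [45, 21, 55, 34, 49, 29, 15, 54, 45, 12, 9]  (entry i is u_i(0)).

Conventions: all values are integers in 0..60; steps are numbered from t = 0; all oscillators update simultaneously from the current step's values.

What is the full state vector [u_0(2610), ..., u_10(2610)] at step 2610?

Simulating step by step:
t=0: [45, 21, 55, 34, 49, 29, 15, 54, 45, 12, 9]
t=1: [17, 19, 15, 20, 16, 21, 17, 15, 17, 16, 15]
t=2: [20, 20, 19, 21, 20, 21, 20, 19, 20, 20, 19]
t=3: [23, 23, 23, 24, 23, 24, 23, 23, 23, 23, 23]
t=4: [27, 27, 27, 27, 27, 27, 27, 27, 27, 27, 27]
t=5: [32, 32, 32, 32, 32, 32, 32, 32, 32, 32, 32]
t=6: [34, 34, 34, 34, 34, 34, 34, 34, 34, 34, 34]
t=7: [31, 31, 31, 31, 31, 31, 31, 31, 31, 31, 31]
t=8: [35, 35, 35, 35, 35, 35, 35, 35, 35, 35, 35]
t=9: [30, 30, 30, 30, 30, 30, 30, 30, 30, 30, 30]
t=10: [36, 36, 36, 36, 36, 36, 36, 36, 36, 36, 36]
t=11: [29, 29, 29, 29, 29, 29, 29, 29, 29, 29, 29]
t=12: [35, 35, 35, 35, 35, 35, 35, 35, 35, 35, 35]

Answer: [36, 36, 36, 36, 36, 36, 36, 36, 36, 36, 36]
Key observation: The state at step 8, [35, 35, 35, 35, 35, 35, 35, 35, 35, 35, 35], reappears at step 12: the system is in a cycle of period 4 from step 8 on.  Therefore the state at step 2610 equals the state at step 8 + ((2610 - 8) mod 4) = 10, which is [36, 36, 36, 36, 36, 36, 36, 36, 36, 36, 36].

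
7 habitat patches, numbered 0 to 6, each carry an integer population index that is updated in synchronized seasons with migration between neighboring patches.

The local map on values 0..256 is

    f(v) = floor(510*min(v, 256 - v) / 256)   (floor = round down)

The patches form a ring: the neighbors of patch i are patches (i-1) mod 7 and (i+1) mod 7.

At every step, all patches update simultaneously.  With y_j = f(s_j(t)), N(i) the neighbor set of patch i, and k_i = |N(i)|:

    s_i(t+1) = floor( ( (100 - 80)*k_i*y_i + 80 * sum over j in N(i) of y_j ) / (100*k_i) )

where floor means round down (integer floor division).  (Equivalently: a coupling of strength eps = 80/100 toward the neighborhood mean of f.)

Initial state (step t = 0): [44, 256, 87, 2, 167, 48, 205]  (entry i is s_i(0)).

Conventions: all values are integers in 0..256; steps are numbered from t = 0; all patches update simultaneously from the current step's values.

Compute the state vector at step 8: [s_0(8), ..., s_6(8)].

Answer: [209, 190, 224, 193, 213, 194, 191]

Derivation:
t=0: [44, 256, 87, 2, 167, 48, 205]
t=1: [57, 104, 35, 140, 74, 130, 93]
t=2: [179, 114, 189, 132, 222, 183, 182]
t=3: [180, 159, 216, 129, 170, 114, 148]
t=4: [193, 130, 194, 150, 226, 199, 194]
t=5: [174, 149, 209, 115, 141, 95, 119]
t=6: [212, 145, 195, 174, 213, 224, 188]
t=7: [159, 127, 177, 115, 107, 100, 87]
t=8: [209, 190, 224, 193, 213, 194, 191]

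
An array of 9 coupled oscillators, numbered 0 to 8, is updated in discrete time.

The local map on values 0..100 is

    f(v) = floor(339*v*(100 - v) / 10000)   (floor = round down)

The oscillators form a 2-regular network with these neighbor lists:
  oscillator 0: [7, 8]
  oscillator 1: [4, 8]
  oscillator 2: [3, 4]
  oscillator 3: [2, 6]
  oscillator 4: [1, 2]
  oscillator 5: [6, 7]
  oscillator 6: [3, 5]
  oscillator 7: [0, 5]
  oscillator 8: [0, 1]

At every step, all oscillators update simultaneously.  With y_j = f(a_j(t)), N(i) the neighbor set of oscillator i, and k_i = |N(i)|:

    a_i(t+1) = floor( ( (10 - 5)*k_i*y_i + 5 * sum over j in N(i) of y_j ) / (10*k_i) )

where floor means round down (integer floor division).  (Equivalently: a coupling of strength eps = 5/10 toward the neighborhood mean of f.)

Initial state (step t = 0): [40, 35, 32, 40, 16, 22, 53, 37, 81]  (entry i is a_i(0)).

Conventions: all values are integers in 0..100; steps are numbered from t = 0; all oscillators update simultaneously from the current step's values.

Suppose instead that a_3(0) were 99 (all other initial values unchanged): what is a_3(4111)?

Answer: a_3(4111) = 45
Key observation: The state at step 10, [84, 84, 84, 84, 84, 84, 84, 84, 84], reappears at step 14: the system is in a cycle of period 4 from step 10 on.  Therefore the state at step 4111 equals the state at step 10 + ((4111 - 10) mod 4) = 11, which is [45, 45, 45, 45, 45, 45, 45, 45, 45].

Derivation:
t=0: [40, 35, 32, 99, 16, 22, 53, 37, 81]
t=1: [73, 62, 48, 40, 60, 69, 57, 74, 65]
t=2: [68, 79, 82, 82, 81, 73, 79, 67, 74]
t=3: [71, 57, 50, 51, 52, 65, 57, 71, 64]
t=4: [71, 82, 84, 83, 83, 76, 81, 71, 77]
t=5: [66, 51, 46, 47, 47, 60, 53, 67, 59]
t=6: [77, 83, 84, 84, 84, 80, 83, 76, 81]
t=7: [58, 47, 45, 45, 45, 54, 48, 59, 52]
t=8: [82, 83, 83, 83, 83, 83, 83, 82, 83]
t=9: [49, 47, 47, 47, 47, 47, 47, 49, 47]
t=10: [84, 84, 84, 84, 84, 84, 84, 84, 84]
t=11: [45, 45, 45, 45, 45, 45, 45, 45, 45]
t=12: [83, 83, 83, 83, 83, 83, 83, 83, 83]
t=13: [47, 47, 47, 47, 47, 47, 47, 47, 47]
t=14: [84, 84, 84, 84, 84, 84, 84, 84, 84]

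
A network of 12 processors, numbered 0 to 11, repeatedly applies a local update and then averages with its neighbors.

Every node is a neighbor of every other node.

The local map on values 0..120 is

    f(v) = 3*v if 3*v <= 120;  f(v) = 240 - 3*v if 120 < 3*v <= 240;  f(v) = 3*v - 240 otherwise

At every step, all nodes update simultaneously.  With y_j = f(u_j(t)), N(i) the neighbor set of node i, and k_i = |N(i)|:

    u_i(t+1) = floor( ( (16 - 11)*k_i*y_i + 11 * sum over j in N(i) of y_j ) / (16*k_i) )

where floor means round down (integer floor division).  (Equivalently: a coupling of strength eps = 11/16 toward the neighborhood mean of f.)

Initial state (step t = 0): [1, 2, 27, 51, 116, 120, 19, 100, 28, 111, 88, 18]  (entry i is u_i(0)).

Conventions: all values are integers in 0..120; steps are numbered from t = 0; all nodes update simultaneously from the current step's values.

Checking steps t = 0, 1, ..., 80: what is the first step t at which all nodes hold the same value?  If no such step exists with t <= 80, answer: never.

Answer: never
Key observation: The state at step 17 reappears at step 21 — the system is in a cycle of period 4 from step 17 on.  No step 0..21 is synchronized, and the cycle repeats forever, so no step up to 80 (or ever) has all nodes equal.

Derivation:
t=0: [1, 2, 27, 51, 116, 120, 19, 100, 28, 111, 88, 18]  (not all equal)
t=1: [49, 50, 68, 70, 75, 78, 62, 63, 69, 71, 54, 62]  (not all equal)
t=2: [58, 57, 44, 42, 39, 36, 48, 48, 43, 42, 54, 48]  (not all equal)
t=3: [89, 90, 100, 101, 102, 100, 97, 97, 101, 101, 92, 97]  (not all equal)
t=4: [45, 46, 53, 54, 55, 53, 51, 51, 54, 54, 47, 51]  (not all equal)
t=5: [91, 90, 85, 84, 83, 85, 86, 86, 84, 84, 89, 86]  (not all equal)
t=6: [21, 21, 17, 16, 15, 17, 18, 18, 16, 16, 20, 18]  (not all equal)
t=7: [55, 55, 52, 51, 51, 52, 53, 53, 51, 51, 54, 53]  (not all equal)
t=8: [80, 80, 82, 83, 83, 82, 81, 81, 83, 83, 81, 81]  (not all equal)
t=9: [3, 3, 5, 6, 6, 5, 4, 4, 6, 6, 4, 4]  (not all equal)
t=10: [12, 12, 14, 15, 15, 14, 13, 13, 15, 15, 13, 13]  (not all equal)
t=11: [39, 39, 41, 42, 42, 41, 40, 40, 42, 42, 40, 40]  (not all equal)
t=12: [117, 117, 117, 116, 116, 117, 117, 117, 116, 116, 117, 117]  (not all equal)
t=13: [110, 110, 110, 109, 109, 110, 110, 110, 109, 109, 110, 110]  (not all equal)
t=14: [89, 89, 89, 88, 88, 89, 89, 89, 88, 88, 89, 89]  (not all equal)
t=15: [26, 26, 26, 25, 25, 26, 26, 26, 25, 25, 26, 26]  (not all equal)
t=16: [77, 77, 77, 76, 76, 77, 77, 77, 76, 76, 77, 77]  (not all equal)
t=17: [9, 9, 9, 10, 10, 9, 9, 9, 10, 10, 9, 9]  (not all equal)
t=18: [27, 27, 27, 28, 28, 27, 27, 27, 28, 28, 27, 27]  (not all equal)
t=19: [81, 81, 81, 82, 82, 81, 81, 81, 82, 82, 81, 81]  (not all equal)
t=20: [3, 3, 3, 4, 4, 3, 3, 3, 4, 4, 3, 3]  (not all equal)
t=21: [9, 9, 9, 10, 10, 9, 9, 9, 10, 10, 9, 9]  (not all equal)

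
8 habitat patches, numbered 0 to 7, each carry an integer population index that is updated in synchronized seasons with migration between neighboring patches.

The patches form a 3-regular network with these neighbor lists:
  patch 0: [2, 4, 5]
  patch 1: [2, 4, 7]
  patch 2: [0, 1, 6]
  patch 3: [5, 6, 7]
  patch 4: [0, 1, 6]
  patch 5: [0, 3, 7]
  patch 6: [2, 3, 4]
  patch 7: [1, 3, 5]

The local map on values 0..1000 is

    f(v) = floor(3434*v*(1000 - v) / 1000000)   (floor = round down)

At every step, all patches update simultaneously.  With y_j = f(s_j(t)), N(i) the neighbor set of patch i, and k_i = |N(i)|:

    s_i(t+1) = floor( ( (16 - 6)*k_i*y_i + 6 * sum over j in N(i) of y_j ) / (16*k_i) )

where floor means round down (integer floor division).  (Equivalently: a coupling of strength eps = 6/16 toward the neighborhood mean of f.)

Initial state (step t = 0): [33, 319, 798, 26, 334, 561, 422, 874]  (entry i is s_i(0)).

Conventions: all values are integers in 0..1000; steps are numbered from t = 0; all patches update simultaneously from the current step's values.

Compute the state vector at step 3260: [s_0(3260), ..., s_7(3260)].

Simulating step by step:
t=0: [33, 319, 798, 26, 334, 561, 422, 874]
t=1: [338, 677, 557, 311, 688, 599, 698, 445]
t=2: [781, 772, 809, 758, 740, 808, 741, 818]
t=3: [582, 590, 562, 605, 643, 548, 639, 540]
t=4: [832, 829, 835, 824, 799, 844, 801, 845]
t=5: [483, 487, 484, 492, 533, 460, 532, 460]
t=6: [856, 856, 856, 856, 854, 854, 854, 854]
t=7: [424, 424, 423, 424, 426, 426, 426, 426]
t=8: [838, 838, 838, 838, 838, 838, 838, 838]
t=9: [466, 466, 466, 466, 466, 466, 466, 466]
t=10: [854, 854, 854, 854, 854, 854, 854, 854]
t=11: [428, 428, 428, 428, 428, 428, 428, 428]
t=12: [840, 840, 840, 840, 840, 840, 840, 840]
t=13: [461, 461, 461, 461, 461, 461, 461, 461]
t=14: [853, 853, 853, 853, 853, 853, 853, 853]
t=15: [430, 430, 430, 430, 430, 430, 430, 430]
t=16: [841, 841, 841, 841, 841, 841, 841, 841]
t=17: [459, 459, 459, 459, 459, 459, 459, 459]
t=18: [852, 852, 852, 852, 852, 852, 852, 852]
t=19: [433, 433, 433, 433, 433, 433, 433, 433]
t=20: [843, 843, 843, 843, 843, 843, 843, 843]
t=21: [454, 454, 454, 454, 454, 454, 454, 454]
t=22: [851, 851, 851, 851, 851, 851, 851, 851]
t=23: [435, 435, 435, 435, 435, 435, 435, 435]
t=24: [843, 843, 843, 843, 843, 843, 843, 843]

Answer: [843, 843, 843, 843, 843, 843, 843, 843]
Key observation: The state at step 20, [843, 843, 843, 843, 843, 843, 843, 843], reappears at step 24: the system is in a cycle of period 4 from step 20 on.  Therefore the state at step 3260 equals the state at step 20 + ((3260 - 20) mod 4) = 20, which is [843, 843, 843, 843, 843, 843, 843, 843].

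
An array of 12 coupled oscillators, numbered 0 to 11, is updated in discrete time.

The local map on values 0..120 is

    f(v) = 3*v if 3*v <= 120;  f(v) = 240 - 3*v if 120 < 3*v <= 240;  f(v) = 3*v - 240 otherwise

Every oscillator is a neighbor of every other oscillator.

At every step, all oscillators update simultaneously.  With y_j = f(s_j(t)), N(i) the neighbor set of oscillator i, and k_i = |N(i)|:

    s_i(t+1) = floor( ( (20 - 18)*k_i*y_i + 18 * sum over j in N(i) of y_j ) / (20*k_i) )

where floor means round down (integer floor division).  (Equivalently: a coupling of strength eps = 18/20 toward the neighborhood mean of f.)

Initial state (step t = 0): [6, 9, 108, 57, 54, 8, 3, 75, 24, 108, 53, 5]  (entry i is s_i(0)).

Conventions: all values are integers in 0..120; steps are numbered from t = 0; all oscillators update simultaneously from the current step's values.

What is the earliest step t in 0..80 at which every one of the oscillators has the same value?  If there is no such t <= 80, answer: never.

Simulating step by step:
t=0: [6, 9, 108, 57, 54, 8, 3, 75, 24, 108, 53, 5]  (not all equal)
t=1: [47, 47, 48, 48, 48, 47, 47, 47, 48, 48, 48, 47]  (not all equal)
t=2: [97, 97, 97, 97, 97, 97, 97, 97, 97, 97, 97, 97]  (all equal)

Answer: 2
Key observation: Synchronization is absorbing here: once all oscillators are equal they stay equal, and step 2 is the first all-equal step.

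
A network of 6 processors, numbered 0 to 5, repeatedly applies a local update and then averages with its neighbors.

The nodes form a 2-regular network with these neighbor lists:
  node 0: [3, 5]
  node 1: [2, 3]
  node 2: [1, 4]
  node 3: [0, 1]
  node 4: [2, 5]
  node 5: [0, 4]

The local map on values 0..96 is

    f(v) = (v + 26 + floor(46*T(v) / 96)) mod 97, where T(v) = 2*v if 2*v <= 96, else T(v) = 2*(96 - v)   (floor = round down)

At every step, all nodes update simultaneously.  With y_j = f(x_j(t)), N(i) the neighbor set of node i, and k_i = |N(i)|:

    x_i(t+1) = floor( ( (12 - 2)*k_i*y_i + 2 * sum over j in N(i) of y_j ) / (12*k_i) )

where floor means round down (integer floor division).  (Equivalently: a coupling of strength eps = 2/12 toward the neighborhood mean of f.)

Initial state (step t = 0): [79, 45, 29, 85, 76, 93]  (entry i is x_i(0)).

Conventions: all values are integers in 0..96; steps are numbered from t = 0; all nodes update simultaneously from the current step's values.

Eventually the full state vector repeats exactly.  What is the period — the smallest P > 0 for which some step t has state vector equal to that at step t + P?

Answer: 2
Key observation: The state at step 5, [23, 29, 79, 23, 29, 23], reappears at step 7 — and no state repeats earlier — so the cycle the system enters has period 2.

Derivation:
t=0: [79, 45, 29, 85, 76, 93]
t=1: [24, 23, 71, 23, 28, 24]
t=2: [72, 67, 31, 71, 74, 73]
t=3: [23, 28, 75, 23, 29, 24]
t=4: [71, 74, 33, 71, 76, 73]
t=5: [23, 29, 79, 23, 29, 23]
t=6: [71, 76, 33, 71, 76, 71]
t=7: [23, 29, 79, 23, 29, 23]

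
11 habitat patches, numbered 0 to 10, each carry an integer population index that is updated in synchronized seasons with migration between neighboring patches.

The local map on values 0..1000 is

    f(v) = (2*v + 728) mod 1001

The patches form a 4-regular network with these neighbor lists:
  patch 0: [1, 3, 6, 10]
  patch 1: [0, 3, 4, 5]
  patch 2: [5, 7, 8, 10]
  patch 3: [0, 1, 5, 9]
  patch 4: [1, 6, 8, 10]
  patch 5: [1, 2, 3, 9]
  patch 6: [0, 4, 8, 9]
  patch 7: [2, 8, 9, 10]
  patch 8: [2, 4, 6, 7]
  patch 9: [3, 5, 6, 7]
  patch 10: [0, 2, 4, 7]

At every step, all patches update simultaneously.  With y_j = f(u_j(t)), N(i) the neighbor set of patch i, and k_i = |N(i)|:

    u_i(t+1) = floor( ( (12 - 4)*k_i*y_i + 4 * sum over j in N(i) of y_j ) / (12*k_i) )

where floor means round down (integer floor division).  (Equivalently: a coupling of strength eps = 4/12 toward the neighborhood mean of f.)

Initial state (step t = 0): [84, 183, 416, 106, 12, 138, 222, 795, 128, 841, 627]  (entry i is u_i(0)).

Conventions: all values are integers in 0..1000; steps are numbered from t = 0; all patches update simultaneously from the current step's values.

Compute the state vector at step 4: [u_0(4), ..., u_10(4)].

Simulating step by step:
t=0: [84, 183, 416, 106, 12, 138, 222, 795, 128, 841, 627]
t=1: [779, 277, 563, 743, 687, 168, 367, 455, 805, 391, 864]
t=2: [306, 242, 692, 236, 194, 196, 409, 604, 394, 453, 458]
t=3: [359, 205, 257, 241, 236, 175, 496, 781, 485, 571, 553]
t=4: [454, 168, 318, 266, 331, 172, 663, 412, 585, 687, 653]

Answer: [454, 168, 318, 266, 331, 172, 663, 412, 585, 687, 653]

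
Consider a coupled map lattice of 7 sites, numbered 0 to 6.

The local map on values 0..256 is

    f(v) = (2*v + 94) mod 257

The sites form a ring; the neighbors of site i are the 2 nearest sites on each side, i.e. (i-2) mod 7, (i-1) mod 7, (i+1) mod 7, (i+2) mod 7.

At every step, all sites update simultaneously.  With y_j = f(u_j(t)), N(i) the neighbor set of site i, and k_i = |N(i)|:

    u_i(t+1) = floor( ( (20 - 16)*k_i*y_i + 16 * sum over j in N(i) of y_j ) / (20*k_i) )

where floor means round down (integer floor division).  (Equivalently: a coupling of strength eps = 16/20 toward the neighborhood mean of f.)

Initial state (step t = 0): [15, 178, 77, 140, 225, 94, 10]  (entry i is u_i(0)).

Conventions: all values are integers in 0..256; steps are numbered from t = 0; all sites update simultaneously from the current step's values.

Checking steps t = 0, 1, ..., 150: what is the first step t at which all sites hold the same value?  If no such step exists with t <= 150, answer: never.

Answer: 15
Key observation: Synchronization is absorbing here: once all sites are equal they stay equal, and step 15 is the first all-equal step.

Derivation:
t=0: [15, 178, 77, 140, 225, 94, 10]  (not all equal)
t=1: [140, 159, 142, 122, 106, 82, 97]  (not all equal)
t=2: [85, 101, 104, 81, 56, 55, 70]  (not all equal)
t=3: [105, 116, 110, 150, 189, 181, 138]  (not all equal)
t=4: [97, 84, 105, 135, 144, 142, 128]  (not all equal)
t=5: [59, 56, 63, 81, 98, 95, 75]  (not all equal)
t=6: [181, 227, 185, 148, 156, 154, 144]  (not all equal)
t=7: [142, 139, 144, 133, 151, 150, 130]  (not all equal)
t=8: [119, 112, 120, 123, 120, 119, 121]  (not all equal)
t=9: [73, 75, 74, 74, 78, 77, 73]  (not all equal)
t=10: [242, 241, 243, 245, 244, 244, 244]  (not all equal)
t=11: [65, 66, 66, 66, 68, 67, 66]  (not all equal)
t=12: [226, 225, 226, 227, 227, 226, 226]  (not all equal)
t=13: [31, 32, 32, 32, 32, 32, 32]  (not all equal)
t=14: [157, 157, 157, 158, 158, 157, 157]  (not all equal)
t=15: [151, 151, 151, 151, 151, 151, 151]  (all equal)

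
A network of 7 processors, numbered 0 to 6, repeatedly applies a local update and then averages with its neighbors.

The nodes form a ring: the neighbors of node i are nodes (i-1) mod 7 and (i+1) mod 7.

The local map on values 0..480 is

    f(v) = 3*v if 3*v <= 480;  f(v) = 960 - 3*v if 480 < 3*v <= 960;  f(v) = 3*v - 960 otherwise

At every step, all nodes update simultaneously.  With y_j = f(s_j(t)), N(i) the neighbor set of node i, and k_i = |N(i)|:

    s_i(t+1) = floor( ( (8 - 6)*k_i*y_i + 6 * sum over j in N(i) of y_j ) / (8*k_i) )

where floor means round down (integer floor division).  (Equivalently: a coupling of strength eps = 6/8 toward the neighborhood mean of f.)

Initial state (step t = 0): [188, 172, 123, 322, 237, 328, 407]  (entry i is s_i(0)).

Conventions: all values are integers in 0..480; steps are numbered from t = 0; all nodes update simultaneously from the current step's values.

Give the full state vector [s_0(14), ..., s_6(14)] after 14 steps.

Answer: [136, 265, 266, 348, 309, 230, 210]

Derivation:
t=0: [188, 172, 123, 322, 237, 328, 407]
t=1: [363, 397, 261, 233, 73, 197, 222]
t=2: [229, 172, 228, 213, 291, 284, 260]
t=3: [302, 316, 355, 216, 182, 127, 187]
t=4: [167, 62, 147, 272, 363, 400, 262]
t=5: [249, 384, 234, 249, 176, 173, 305]
t=6: [142, 224, 216, 312, 353, 289, 256]
t=7: [286, 348, 195, 160, 68, 132, 242]
t=8: [144, 199, 305, 337, 379, 263, 245]
t=9: [328, 269, 166, 96, 127, 193, 282]
t=10: [106, 220, 280, 388, 346, 280, 180]
t=11: [349, 239, 219, 125, 141, 216, 269]
t=12: [170, 207, 307, 366, 363, 294, 187]
t=13: [389, 268, 188, 97, 113, 217, 297]
t=14: [136, 265, 266, 348, 309, 230, 210]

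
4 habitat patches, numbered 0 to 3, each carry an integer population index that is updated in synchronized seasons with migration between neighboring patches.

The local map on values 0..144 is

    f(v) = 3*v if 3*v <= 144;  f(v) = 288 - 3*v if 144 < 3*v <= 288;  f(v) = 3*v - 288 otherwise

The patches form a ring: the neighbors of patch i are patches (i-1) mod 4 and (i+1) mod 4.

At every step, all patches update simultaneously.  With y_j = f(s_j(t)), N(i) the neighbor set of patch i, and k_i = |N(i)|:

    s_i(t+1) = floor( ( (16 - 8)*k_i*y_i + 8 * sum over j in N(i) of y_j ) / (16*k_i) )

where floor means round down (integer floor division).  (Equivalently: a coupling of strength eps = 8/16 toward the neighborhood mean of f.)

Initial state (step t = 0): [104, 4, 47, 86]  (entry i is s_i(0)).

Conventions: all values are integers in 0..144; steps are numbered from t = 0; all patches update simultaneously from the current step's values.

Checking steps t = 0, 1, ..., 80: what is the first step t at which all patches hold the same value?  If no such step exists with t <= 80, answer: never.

Answer: 9
Key observation: Synchronization is absorbing here: once all patches are equal they stay equal, and step 9 is the first all-equal step.

Derivation:
t=0: [104, 4, 47, 86]  (not all equal)
t=1: [22, 47, 81, 56]  (not all equal)
t=2: [98, 98, 87, 87]  (not all equal)
t=3: [11, 11, 21, 21]  (not all equal)
t=4: [40, 40, 55, 55]  (not all equal)
t=5: [120, 120, 122, 122]  (not all equal)
t=6: [73, 73, 76, 76]  (not all equal)
t=7: [66, 66, 62, 62]  (not all equal)
t=8: [93, 93, 99, 99]  (not all equal)
t=9: [9, 9, 9, 9]  (all equal)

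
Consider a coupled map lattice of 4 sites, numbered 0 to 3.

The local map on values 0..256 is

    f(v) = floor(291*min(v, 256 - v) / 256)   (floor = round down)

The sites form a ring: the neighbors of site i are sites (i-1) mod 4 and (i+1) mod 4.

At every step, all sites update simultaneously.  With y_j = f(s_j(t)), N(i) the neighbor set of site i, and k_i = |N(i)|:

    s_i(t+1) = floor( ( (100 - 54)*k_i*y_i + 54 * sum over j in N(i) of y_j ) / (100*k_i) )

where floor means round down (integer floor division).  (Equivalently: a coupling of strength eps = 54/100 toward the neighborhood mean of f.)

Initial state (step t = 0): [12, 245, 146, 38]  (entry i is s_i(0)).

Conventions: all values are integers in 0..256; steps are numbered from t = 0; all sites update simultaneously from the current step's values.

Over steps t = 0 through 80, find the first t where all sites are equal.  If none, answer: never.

Answer: 9
Key observation: Synchronization is absorbing here: once all sites are equal they stay equal, and step 9 is the first all-equal step.

Derivation:
t=0: [12, 245, 146, 38]  (not all equal)
t=1: [20, 42, 72, 57]  (not all equal)
t=2: [40, 49, 67, 57]  (not all equal)
t=3: [52, 57, 67, 62]  (not all equal)
t=4: [63, 65, 71, 68]  (not all equal)
t=5: [73, 74, 77, 76]  (not all equal)
t=6: [83, 84, 85, 85]  (not all equal)
t=7: [94, 95, 95, 95]  (not all equal)
t=8: [106, 106, 107, 106]  (not all equal)
t=9: [120, 120, 120, 120]  (all equal)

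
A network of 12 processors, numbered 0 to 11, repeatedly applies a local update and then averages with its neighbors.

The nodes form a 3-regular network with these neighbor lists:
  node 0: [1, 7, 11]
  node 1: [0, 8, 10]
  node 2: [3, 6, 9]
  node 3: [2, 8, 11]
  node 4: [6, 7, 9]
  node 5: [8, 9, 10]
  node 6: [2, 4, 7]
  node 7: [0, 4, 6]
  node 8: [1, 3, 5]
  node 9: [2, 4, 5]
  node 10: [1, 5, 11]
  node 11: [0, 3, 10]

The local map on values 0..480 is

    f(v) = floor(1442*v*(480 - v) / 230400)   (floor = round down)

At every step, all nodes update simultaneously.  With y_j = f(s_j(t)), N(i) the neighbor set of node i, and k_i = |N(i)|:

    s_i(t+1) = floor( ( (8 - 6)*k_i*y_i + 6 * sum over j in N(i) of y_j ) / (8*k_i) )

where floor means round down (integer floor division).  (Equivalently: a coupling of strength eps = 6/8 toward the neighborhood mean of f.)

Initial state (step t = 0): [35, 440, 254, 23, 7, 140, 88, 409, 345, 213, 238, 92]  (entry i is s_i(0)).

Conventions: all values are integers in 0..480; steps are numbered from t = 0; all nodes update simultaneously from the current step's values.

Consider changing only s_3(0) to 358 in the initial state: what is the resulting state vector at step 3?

Answer: [303, 295, 295, 288, 309, 291, 306, 313, 287, 295, 288, 294]
Key observation: This trace re-runs the system from the modified initial state.

Derivation:
t=0: [35, 440, 254, 358, 7, 140, 88, 409, 345, 213, 238, 92]
t=1: [152, 214, 300, 286, 192, 325, 193, 128, 242, 257, 247, 238]
t=2: [327, 347, 347, 351, 332, 348, 327, 321, 344, 339, 347, 344]
t=3: [303, 295, 295, 288, 309, 291, 306, 313, 287, 295, 288, 294]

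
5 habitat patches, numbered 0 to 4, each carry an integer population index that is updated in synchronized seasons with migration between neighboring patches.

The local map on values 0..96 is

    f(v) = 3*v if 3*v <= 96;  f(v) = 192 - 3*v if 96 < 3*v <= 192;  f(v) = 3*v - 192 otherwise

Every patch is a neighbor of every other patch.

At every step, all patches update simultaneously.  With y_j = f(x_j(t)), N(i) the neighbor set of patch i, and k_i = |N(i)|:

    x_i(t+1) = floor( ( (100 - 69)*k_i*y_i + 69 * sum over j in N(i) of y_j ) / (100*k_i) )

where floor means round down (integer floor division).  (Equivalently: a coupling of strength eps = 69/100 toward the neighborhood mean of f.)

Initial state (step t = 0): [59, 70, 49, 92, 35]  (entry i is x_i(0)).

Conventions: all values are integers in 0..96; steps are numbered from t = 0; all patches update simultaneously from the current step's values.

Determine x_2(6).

Answer: x_2(6) = 36

Derivation:
t=0: [59, 70, 49, 92, 35]
t=1: [45, 45, 49, 54, 54]
t=2: [45, 45, 43, 41, 41]
t=3: [62, 62, 63, 63, 63]
t=4: [4, 4, 4, 4, 4]
t=5: [12, 12, 12, 12, 12]
t=6: [36, 36, 36, 36, 36]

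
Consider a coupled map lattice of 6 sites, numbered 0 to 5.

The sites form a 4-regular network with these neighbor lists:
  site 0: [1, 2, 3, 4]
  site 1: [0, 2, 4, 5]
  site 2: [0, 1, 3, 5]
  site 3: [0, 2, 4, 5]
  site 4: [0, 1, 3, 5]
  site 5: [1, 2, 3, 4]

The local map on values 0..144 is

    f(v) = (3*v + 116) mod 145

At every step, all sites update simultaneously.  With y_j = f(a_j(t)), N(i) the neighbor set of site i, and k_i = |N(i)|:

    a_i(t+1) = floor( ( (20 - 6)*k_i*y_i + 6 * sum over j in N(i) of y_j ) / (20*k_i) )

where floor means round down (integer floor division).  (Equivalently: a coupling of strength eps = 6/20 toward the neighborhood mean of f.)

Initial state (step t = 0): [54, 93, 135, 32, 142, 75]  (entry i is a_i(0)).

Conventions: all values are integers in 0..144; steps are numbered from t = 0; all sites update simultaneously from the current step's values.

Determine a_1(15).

Simulating step by step:
t=0: [54, 93, 135, 32, 142, 75]
t=1: [120, 101, 86, 75, 101, 63]
t=2: [58, 110, 76, 55, 108, 39]
t=3: [15, 18, 55, 106, 21, 77]
t=4: [36, 35, 113, 119, 41, 65]
t=5: [72, 69, 30, 42, 81, 31]
t=6: [48, 40, 60, 85, 66, 64]
t=7: [95, 75, 27, 68, 39, 27]
t=8: [94, 58, 54, 43, 79, 52]
t=9: [97, 32, 118, 102, 69, 111]
t=10: [101, 61, 49, 107, 47, 29]
t=11: [108, 37, 97, 32, 93, 58]
t=12: [31, 74, 93, 63, 85, 27]
t=13: [63, 56, 86, 33, 70, 55]
t=14: [35, 117, 85, 69, 52, 119]
t=15: [73, 46, 70, 47, 102, 47]

Answer: a_1(15) = 46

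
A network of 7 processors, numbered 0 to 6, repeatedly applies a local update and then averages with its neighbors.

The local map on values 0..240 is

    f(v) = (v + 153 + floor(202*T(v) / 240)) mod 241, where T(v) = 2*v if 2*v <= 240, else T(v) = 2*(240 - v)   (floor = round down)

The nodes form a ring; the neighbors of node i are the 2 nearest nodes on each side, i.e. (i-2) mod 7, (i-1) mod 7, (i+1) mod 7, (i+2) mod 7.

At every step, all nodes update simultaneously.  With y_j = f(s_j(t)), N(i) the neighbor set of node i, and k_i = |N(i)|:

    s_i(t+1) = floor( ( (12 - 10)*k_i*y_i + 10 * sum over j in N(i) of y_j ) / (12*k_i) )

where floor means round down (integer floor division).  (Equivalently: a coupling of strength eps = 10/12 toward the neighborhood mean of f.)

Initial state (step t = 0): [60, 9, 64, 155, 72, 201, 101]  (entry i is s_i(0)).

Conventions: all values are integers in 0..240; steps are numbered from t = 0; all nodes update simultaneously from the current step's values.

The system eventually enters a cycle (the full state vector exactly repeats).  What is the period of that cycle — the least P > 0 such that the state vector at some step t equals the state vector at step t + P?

Answer: 2
Key observation: The state at step 10, [188, 188, 188, 188, 188, 188, 188], reappears at step 12 — and no state repeats earlier — so the cycle the system enters has period 2.

Derivation:
t=0: [60, 9, 64, 155, 72, 201, 101]
t=1: [141, 143, 131, 148, 153, 148, 141]
t=2: [219, 219, 217, 216, 217, 215, 216]
t=3: [167, 167, 166, 167, 167, 167, 167]
t=4: [201, 201, 201, 201, 201, 201, 201]
t=5: [178, 178, 178, 178, 178, 178, 178]
t=6: [194, 194, 194, 194, 194, 194, 194]
t=7: [183, 183, 183, 183, 183, 183, 183]
t=8: [190, 190, 190, 190, 190, 190, 190]
t=9: [186, 186, 186, 186, 186, 186, 186]
t=10: [188, 188, 188, 188, 188, 188, 188]
t=11: [187, 187, 187, 187, 187, 187, 187]
t=12: [188, 188, 188, 188, 188, 188, 188]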